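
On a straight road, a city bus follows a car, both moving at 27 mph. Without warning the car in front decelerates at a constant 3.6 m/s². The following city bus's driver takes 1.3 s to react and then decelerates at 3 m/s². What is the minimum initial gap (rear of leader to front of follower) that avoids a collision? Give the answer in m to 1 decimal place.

Minimum gap ≈ 19.7 m

27 mph × 0.44704 = 12.0701 m/s.
Leader travels v²/(2a_L) = 145.687 / 7.200 = 20.234 m before stopping.
Follower covers v·t_r = 12.0701 × 1.3 = 15.691 m while reacting, then v²/(2a_F) = 145.687 / 6.000 = 24.281 m while braking, for a total of 15.691 + 24.281 = 39.972 m.
Since a_F ≤ a_L and the follower starts braking later, the follower is never slower than the leader, so the closest approach is when both have stopped.
Minimum gap = 39.972 − 20.234 = 19.738 m.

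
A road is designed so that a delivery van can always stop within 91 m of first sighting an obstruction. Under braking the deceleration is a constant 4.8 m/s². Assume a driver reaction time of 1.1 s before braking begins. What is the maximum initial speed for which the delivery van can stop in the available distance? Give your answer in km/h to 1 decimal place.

Stopping distance: v·t_r + v²/(2a) = 91 with t_r = 1.1 s and a = 4.800 m/s².
So v² + 10.560 v − 873.60 = 0.
Positive root: v = −a·t_r + √((a·t_r)² + 2a·d) = −5.280 + √(27.878 + 873.60) = 24.7446 m/s.
24.7446 m/s × 3.6 = 89.081 km/h.

Maximum speed ≈ 89.1 km/h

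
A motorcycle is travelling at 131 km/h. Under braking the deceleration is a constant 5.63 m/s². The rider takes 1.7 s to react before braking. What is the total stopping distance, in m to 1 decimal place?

131 km/h ÷ 3.6 = 36.3889 m/s.
Reaction distance = v·t_r = 36.3889 × 1.7 = 61.861 m.
Braking distance = v²/(2a) = 36.3889² / (2 × 5.630) = 1324.152 / 11.260 = 117.598 m.
Total = 61.861 + 117.598 = 179.459 m.

Total stopping distance ≈ 179.5 m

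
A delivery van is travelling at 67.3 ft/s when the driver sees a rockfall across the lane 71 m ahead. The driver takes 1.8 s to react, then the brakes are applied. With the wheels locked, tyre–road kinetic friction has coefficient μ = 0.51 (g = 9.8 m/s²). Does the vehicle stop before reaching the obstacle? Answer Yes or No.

67.3 ft/s × 0.3048 = 20.5130 m/s.
a = μg = 0.51 × 9.8 = 4.998 m/s².
Reaction distance = 20.5130 × 1.8 = 36.923 m.
Braking distance = v²/(2a) = 420.783 / 9.996 = 42.095 m.
Total stopping distance = 36.923 + 42.095 = 79.018 m, vs 71 m available — it cannot stop in time and overshoots by 79.018 − 71 = 8.018 m.

No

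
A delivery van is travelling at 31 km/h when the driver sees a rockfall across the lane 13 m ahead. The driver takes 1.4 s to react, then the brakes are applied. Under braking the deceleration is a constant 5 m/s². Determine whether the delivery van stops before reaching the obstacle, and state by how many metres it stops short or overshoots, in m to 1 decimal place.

31 km/h ÷ 3.6 = 8.6111 m/s.
Reaction distance = 8.6111 × 1.4 = 12.056 m.
Braking distance = v²/(2a) = 74.151 / 10.000 = 7.415 m.
Total stopping distance = 12.056 + 7.415 = 19.471 m, vs 13 m available — it cannot stop in time and overshoots by 19.471 − 13 = 6.471 m.

No — it overshoots by 6.5 m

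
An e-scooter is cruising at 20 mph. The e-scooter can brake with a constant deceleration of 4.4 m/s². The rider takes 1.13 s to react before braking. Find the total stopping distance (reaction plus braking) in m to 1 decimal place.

Total stopping distance ≈ 19.2 m

20 mph × 0.44704 = 8.9408 m/s.
Reaction distance = v·t_r = 8.9408 × 1.13 = 10.103 m.
Braking distance = v²/(2a) = 8.9408² / (2 × 4.400) = 79.938 / 8.800 = 9.084 m.
Total = 10.103 + 9.084 = 19.187 m.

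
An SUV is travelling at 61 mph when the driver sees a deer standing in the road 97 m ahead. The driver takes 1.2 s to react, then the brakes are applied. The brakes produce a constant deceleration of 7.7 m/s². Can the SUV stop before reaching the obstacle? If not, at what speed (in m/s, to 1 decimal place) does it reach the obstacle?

Yes — it stops about 16.0 m short of the obstacle, so it never reaches it

61 mph × 0.44704 = 27.2694 m/s.
Reaction distance = 27.2694 × 1.2 = 32.723 m.
Braking distance = v²/(2a) = 743.620 / 15.400 = 48.287 m.
Total stopping distance = 32.723 + 48.287 = 81.010 m, vs 97 m available — it stops with 97 − 81.010 = 15.990 m to spare.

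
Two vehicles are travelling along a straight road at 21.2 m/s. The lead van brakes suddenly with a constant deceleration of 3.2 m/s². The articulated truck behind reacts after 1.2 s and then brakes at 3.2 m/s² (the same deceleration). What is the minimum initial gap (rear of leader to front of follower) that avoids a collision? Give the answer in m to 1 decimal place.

Minimum gap ≈ 25.4 m

Leader travels v²/(2a_L) = 449.440 / 6.400 = 70.225 m before stopping.
Follower covers v·t_r = 21.2000 × 1.2 = 25.440 m while reacting, then v²/(2a_F) = 449.440 / 6.400 = 70.225 m while braking, for a total of 25.440 + 70.225 = 95.665 m.
Since a_F ≤ a_L and the follower starts braking later, the follower is never slower than the leader, so the closest approach is when both have stopped.
Minimum gap = 95.665 − 70.225 = 25.440 m.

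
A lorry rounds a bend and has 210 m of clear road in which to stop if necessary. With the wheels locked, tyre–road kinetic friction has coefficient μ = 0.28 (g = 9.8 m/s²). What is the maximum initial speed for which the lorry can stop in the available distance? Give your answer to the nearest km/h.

Maximum speed ≈ 122 km/h

a = μg = 0.28 × 9.8 = 2.744 m/s².
v²/(2a) = d ⇒ v = √(2 × 2.744 × 210) = √1152.48 = 33.9482 m/s.
33.9482 m/s × 3.6 = 122.214 km/h.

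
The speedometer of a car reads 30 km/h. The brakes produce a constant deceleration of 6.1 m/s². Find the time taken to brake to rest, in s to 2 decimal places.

Braking time ≈ 1.37 s

30 km/h ÷ 3.6 = 8.3333 m/s.
Braking time = v/a = 8.3333 / 6.100 = 1.366 s.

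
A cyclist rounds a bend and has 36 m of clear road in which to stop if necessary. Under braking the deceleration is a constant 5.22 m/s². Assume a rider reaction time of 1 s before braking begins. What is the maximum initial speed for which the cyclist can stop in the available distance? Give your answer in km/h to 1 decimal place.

Maximum speed ≈ 53.5 km/h

Stopping distance: v·t_r + v²/(2a) = 36 with t_r = 1 s and a = 5.220 m/s².
So v² + 10.440 v − 375.84 = 0.
Positive root: v = −a·t_r + √((a·t_r)² + 2a·d) = −5.220 + √(27.248 + 375.84) = 14.8571 m/s.
14.8571 m/s × 3.6 = 53.486 km/h.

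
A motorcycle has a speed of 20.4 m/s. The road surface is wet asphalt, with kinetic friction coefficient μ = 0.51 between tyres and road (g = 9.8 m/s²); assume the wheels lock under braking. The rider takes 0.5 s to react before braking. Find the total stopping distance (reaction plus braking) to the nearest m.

a = μg = 0.51 × 9.8 = 4.998 m/s².
Reaction distance = v·t_r = 20.4000 × 0.5 = 10.200 m.
Braking distance = v²/(2a) = 20.4000² / (2 × 4.998) = 416.160 / 9.996 = 41.633 m.
Total = 10.200 + 41.633 = 51.833 m.

Total stopping distance ≈ 52 m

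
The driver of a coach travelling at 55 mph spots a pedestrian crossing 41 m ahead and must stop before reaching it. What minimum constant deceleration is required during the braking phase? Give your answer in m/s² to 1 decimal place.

55 mph × 0.44704 = 24.5872 m/s.
v² = 2a·d ⇒ a = v²/(2d) = 24.5872² / (2 × 41.000) = 604.530 / 82.000 = 7.3723 m/s².

Required deceleration ≈ 7.4 m/s²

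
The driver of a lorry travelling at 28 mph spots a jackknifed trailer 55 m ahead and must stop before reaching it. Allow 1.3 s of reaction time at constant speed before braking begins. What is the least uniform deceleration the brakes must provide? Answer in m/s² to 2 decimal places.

28 mph × 0.44704 = 12.5171 m/s.
Distance covered during reaction = 12.5171 × 1.3 = 16.272 m.
Distance available for braking: 55 − 16.272 = 38.728 m.
v² = 2a·d ⇒ a = v²/(2d) = 12.5171² / (2 × 38.728) = 156.678 / 77.456 = 2.0228 m/s².

Required deceleration ≈ 2.02 m/s²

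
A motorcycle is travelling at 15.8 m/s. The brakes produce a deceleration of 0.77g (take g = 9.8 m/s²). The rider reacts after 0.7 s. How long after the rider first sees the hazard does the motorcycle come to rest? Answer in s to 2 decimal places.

a = 0.77 × 9.8 = 7.546 m/s².
Braking time = v/a = 15.8000 / 7.546 = 2.094 s.
Total = 0.7 + 2.094 = 2.794 s.

Total time ≈ 2.79 s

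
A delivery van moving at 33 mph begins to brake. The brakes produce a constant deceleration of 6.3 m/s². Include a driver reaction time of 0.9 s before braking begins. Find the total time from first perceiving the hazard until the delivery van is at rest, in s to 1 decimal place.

33 mph × 0.44704 = 14.7523 m/s.
Braking time = v/a = 14.7523 / 6.300 = 2.342 s.
Total = 0.9 + 2.342 = 3.242 s.

Total time ≈ 3.2 s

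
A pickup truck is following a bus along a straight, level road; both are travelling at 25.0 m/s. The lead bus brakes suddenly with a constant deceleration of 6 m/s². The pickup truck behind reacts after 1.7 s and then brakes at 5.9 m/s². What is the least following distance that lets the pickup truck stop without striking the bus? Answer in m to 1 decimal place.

Leader travels v²/(2a_L) = 625.000 / 12.000 = 52.083 m before stopping.
Follower covers v·t_r = 25.0000 × 1.7 = 42.500 m while reacting, then v²/(2a_F) = 625.000 / 11.800 = 52.966 m while braking, for a total of 42.500 + 52.966 = 95.466 m.
Since a_F ≤ a_L and the follower starts braking later, the follower is never slower than the leader, so the closest approach is when both have stopped.
Minimum gap = 95.466 − 52.083 = 43.383 m.

Minimum gap ≈ 43.4 m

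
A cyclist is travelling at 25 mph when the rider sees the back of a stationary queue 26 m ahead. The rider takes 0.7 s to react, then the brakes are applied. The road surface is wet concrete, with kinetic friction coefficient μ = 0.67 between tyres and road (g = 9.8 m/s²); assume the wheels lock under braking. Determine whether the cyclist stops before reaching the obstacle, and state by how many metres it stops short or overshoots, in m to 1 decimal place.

25 mph × 0.44704 = 11.1760 m/s.
a = μg = 0.67 × 9.8 = 6.566 m/s².
Reaction distance = 11.1760 × 0.7 = 7.823 m.
Braking distance = v²/(2a) = 124.903 / 13.132 = 9.511 m.
Total stopping distance = 7.823 + 9.511 = 17.334 m, vs 26 m available — it stops with 26 − 17.334 = 8.666 m to spare.

Yes — it stops 8.7 m short of the obstacle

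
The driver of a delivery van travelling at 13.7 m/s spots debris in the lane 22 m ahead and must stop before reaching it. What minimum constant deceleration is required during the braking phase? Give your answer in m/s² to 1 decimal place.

Required deceleration ≈ 4.3 m/s²

v² = 2a·d ⇒ a = v²/(2d) = 13.7000² / (2 × 22.000) = 187.690 / 44.000 = 4.2657 m/s².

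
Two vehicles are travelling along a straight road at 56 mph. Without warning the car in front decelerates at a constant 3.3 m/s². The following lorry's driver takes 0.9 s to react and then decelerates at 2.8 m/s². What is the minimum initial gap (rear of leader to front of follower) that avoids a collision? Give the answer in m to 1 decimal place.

Minimum gap ≈ 39.5 m

56 mph × 0.44704 = 25.0342 m/s.
Leader travels v²/(2a_L) = 626.711 / 6.600 = 94.956 m before stopping.
Follower covers v·t_r = 25.0342 × 0.9 = 22.531 m while reacting, then v²/(2a_F) = 626.711 / 5.600 = 111.913 m while braking, for a total of 22.531 + 111.913 = 134.444 m.
Since a_F ≤ a_L and the follower starts braking later, the follower is never slower than the leader, so the closest approach is when both have stopped.
Minimum gap = 134.444 − 94.956 = 39.488 m.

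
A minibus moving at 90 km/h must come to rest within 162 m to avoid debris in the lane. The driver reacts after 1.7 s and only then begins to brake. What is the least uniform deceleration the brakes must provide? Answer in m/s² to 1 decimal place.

90 km/h ÷ 3.6 = 25.0000 m/s.
Distance covered during reaction = 25.0000 × 1.7 = 42.500 m.
Distance available for braking: 162 − 42.500 = 119.500 m.
v² = 2a·d ⇒ a = v²/(2d) = 25.0000² / (2 × 119.500) = 625.000 / 239.000 = 2.6151 m/s².

Required deceleration ≈ 2.6 m/s²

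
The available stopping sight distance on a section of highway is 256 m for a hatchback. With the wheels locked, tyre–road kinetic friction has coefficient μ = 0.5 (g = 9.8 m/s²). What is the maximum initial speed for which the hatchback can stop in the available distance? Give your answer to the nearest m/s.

a = μg = 0.5 × 9.8 = 4.900 m/s².
v²/(2a) = d ⇒ v = √(2 × 4.900 × 256) = √2508.80 = 50.0879 m/s.

Maximum speed ≈ 50 m/s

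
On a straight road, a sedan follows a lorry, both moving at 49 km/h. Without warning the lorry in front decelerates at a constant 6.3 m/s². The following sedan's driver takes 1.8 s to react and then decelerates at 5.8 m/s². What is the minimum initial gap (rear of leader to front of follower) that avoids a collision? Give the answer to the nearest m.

49 km/h ÷ 3.6 = 13.6111 m/s.
Leader travels v²/(2a_L) = 185.262 / 12.600 = 14.703 m before stopping.
Follower covers v·t_r = 13.6111 × 1.8 = 24.500 m while reacting, then v²/(2a_F) = 185.262 / 11.600 = 15.971 m while braking, for a total of 24.500 + 15.971 = 40.471 m.
Since a_F ≤ a_L and the follower starts braking later, the follower is never slower than the leader, so the closest approach is when both have stopped.
Minimum gap = 40.471 − 14.703 = 25.768 m.

Minimum gap ≈ 26 m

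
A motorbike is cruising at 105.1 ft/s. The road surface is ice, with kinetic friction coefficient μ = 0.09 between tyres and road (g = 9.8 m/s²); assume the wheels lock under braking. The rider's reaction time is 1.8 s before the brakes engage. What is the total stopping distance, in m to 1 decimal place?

105.1 ft/s × 0.3048 = 32.0345 m/s.
a = μg = 0.09 × 9.8 = 0.882 m/s².
Reaction distance = v·t_r = 32.0345 × 1.8 = 57.662 m.
Braking distance = v²/(2a) = 32.0345² / (2 × 0.882) = 1026.209 / 1.764 = 581.751 m.
Total = 57.662 + 581.751 = 639.413 m.

Total stopping distance ≈ 639.4 m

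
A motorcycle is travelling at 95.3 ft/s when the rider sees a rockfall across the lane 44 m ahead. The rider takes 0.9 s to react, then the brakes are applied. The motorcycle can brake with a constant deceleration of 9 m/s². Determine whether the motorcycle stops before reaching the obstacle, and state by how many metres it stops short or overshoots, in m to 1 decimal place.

95.3 ft/s × 0.3048 = 29.0474 m/s.
Reaction distance = 29.0474 × 0.9 = 26.143 m.
Braking distance = v²/(2a) = 843.751 / 18.000 = 46.875 m.
Total stopping distance = 26.143 + 46.875 = 73.018 m, vs 44 m available — it cannot stop in time and overshoots by 73.018 − 44 = 29.018 m.

No — it overshoots by 29.0 m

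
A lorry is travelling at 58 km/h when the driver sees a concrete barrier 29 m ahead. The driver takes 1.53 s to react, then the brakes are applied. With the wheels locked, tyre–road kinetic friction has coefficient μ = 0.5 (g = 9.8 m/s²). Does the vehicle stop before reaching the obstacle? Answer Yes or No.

58 km/h ÷ 3.6 = 16.1111 m/s.
a = μg = 0.5 × 9.8 = 4.900 m/s².
Reaction distance = 16.1111 × 1.53 = 24.650 m.
Braking distance = v²/(2a) = 259.568 / 9.800 = 26.487 m.
Total stopping distance = 24.650 + 26.487 = 51.137 m, vs 29 m available — it cannot stop in time and overshoots by 51.137 − 29 = 22.137 m.

No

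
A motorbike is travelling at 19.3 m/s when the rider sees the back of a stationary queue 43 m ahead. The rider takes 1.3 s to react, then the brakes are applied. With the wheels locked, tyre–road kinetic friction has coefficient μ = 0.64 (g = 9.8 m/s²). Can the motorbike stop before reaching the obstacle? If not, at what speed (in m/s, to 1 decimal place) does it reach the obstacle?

No — it strikes the obstacle at 12.2 m/s

a = μg = 0.64 × 9.8 = 6.272 m/s².
Reaction distance = 19.3000 × 1.3 = 25.090 m.
Braking distance needed to stop: v²/(2a) = 372.490 / 12.544 = 29.695 m, so total needed = 25.090 + 29.695 = 54.785 m > 43 m — it cannot stop.
Distance remaining when braking begins: 43 − 25.090 = 17.910 m.
v² = v₀² − 2a·d = 372.490 − 2 × 6.272 × 17.910 = 147.827 m²/s².
v = √147.827 = 12.158 m/s.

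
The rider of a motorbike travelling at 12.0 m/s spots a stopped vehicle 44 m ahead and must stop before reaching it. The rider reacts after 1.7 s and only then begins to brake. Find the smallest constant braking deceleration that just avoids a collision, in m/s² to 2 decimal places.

Required deceleration ≈ 3.05 m/s²

Distance covered during reaction = 12.0000 × 1.7 = 20.400 m.
Distance available for braking: 44 − 20.400 = 23.600 m.
v² = 2a·d ⇒ a = v²/(2d) = 12.0000² / (2 × 23.600) = 144.000 / 47.200 = 3.0508 m/s².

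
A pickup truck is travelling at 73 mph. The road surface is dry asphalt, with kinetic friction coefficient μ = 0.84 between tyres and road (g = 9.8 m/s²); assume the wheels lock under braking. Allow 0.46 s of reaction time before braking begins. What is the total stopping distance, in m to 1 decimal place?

Total stopping distance ≈ 79.7 m

73 mph × 0.44704 = 32.6339 m/s.
a = μg = 0.84 × 9.8 = 8.232 m/s².
Reaction distance = v·t_r = 32.6339 × 0.46 = 15.012 m.
Braking distance = v²/(2a) = 32.6339² / (2 × 8.232) = 1064.971 / 16.464 = 64.685 m.
Total = 15.012 + 64.685 = 79.697 m.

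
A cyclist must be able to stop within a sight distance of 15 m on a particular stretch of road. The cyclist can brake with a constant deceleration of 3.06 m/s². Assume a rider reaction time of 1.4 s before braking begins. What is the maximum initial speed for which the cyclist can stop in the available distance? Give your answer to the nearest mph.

Stopping distance: v·t_r + v²/(2a) = 15 with t_r = 1.4 s and a = 3.060 m/s².
So v² + 8.568 v − 91.80 = 0.
Positive root: v = −a·t_r + √((a·t_r)² + 2a·d) = −4.284 + √(18.353 + 91.80) = 6.2114 m/s.
6.2114 m/s ÷ 0.44704 = 13.895 mph.

Maximum speed ≈ 14 mph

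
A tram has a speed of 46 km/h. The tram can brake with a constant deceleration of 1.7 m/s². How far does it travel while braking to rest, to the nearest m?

46 km/h ÷ 3.6 = 12.7778 m/s.
Braking distance = v²/(2a) = 12.7778² / (2 × 1.700) = 163.272 / 3.400 = 48.021 m.

Braking distance ≈ 48 m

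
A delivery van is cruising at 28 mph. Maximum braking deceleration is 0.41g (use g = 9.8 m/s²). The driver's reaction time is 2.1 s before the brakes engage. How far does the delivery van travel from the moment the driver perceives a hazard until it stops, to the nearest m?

Total stopping distance ≈ 46 m

28 mph × 0.44704 = 12.5171 m/s.
a = 0.41 × 9.8 = 4.018 m/s².
Reaction distance = v·t_r = 12.5171 × 2.1 = 26.286 m.
Braking distance = v²/(2a) = 12.5171² / (2 × 4.018) = 156.678 / 8.036 = 19.497 m.
Total = 26.286 + 19.497 = 45.783 m.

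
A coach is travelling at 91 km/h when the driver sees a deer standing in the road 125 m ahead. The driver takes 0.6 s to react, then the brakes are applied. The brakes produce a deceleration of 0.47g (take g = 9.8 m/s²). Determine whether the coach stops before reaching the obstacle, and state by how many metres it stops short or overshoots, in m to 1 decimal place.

91 km/h ÷ 3.6 = 25.2778 m/s.
a = 0.47 × 9.8 = 4.606 m/s².
Reaction distance = 25.2778 × 0.6 = 15.167 m.
Braking distance = v²/(2a) = 638.967 / 9.212 = 69.362 m.
Total stopping distance = 15.167 + 69.362 = 84.529 m, vs 125 m available — it stops with 125 − 84.529 = 40.471 m to spare.

Yes — it stops 40.5 m short of the obstacle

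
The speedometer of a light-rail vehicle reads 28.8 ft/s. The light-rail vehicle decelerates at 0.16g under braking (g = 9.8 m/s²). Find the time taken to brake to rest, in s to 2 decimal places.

28.8 ft/s × 0.3048 = 8.7782 m/s.
a = 0.16 × 9.8 = 1.568 m/s².
Braking time = v/a = 8.7782 / 1.568 = 5.598 s.

Braking time ≈ 5.60 s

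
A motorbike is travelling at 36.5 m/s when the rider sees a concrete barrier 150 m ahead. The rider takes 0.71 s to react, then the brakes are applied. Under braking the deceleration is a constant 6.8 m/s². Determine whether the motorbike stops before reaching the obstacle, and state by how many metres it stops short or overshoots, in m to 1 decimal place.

Yes — it stops 26.1 m short of the obstacle

Reaction distance = 36.5000 × 0.71 = 25.915 m.
Braking distance = v²/(2a) = 1332.250 / 13.600 = 97.960 m.
Total stopping distance = 25.915 + 97.960 = 123.875 m, vs 150 m available — it stops with 150 − 123.875 = 26.125 m to spare.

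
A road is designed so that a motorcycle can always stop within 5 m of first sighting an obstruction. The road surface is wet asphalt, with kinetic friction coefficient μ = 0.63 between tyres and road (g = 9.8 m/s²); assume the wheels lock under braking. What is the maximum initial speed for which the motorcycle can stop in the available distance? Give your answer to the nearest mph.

a = μg = 0.63 × 9.8 = 6.174 m/s².
v²/(2a) = d ⇒ v = √(2 × 6.174 × 5) = √61.74 = 7.8575 m/s.
7.8575 m/s ÷ 0.44704 = 17.577 mph.

Maximum speed ≈ 18 mph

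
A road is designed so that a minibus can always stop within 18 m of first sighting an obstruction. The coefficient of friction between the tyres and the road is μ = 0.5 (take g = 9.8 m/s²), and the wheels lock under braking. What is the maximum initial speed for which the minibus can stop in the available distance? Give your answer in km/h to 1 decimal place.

Maximum speed ≈ 47.8 km/h

a = μg = 0.5 × 9.8 = 4.900 m/s².
v²/(2a) = d ⇒ v = √(2 × 4.900 × 18) = √176.40 = 13.2816 m/s.
13.2816 m/s × 3.6 = 47.814 km/h.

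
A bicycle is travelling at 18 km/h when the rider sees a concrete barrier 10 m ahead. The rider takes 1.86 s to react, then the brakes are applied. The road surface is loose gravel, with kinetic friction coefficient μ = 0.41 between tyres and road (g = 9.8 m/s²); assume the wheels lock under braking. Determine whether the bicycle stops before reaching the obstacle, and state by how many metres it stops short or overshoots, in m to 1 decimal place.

18 km/h ÷ 3.6 = 5.0000 m/s.
a = μg = 0.41 × 9.8 = 4.018 m/s².
Reaction distance = 5.0000 × 1.86 = 9.300 m.
Braking distance = v²/(2a) = 25.000 / 8.036 = 3.111 m.
Total stopping distance = 9.300 + 3.111 = 12.411 m, vs 10 m available — it cannot stop in time and overshoots by 12.411 − 10 = 2.411 m.

No — it overshoots by 2.4 m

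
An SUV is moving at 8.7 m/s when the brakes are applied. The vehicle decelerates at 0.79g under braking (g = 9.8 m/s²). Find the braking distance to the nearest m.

a = 0.79 × 9.8 = 7.742 m/s².
Braking distance = v²/(2a) = 8.7000² / (2 × 7.742) = 75.690 / 15.484 = 4.888 m.

Braking distance ≈ 5 m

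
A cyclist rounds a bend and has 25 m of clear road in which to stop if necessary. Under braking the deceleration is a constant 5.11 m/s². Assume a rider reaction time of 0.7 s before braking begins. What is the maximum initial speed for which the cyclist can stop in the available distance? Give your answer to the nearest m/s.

Maximum speed ≈ 13 m/s

Stopping distance: v·t_r + v²/(2a) = 25 with t_r = 0.7 s and a = 5.110 m/s².
So v² + 7.154 v − 255.50 = 0.
Positive root: v = −a·t_r + √((a·t_r)² + 2a·d) = −3.577 + √(12.795 + 255.50) = 12.8027 m/s.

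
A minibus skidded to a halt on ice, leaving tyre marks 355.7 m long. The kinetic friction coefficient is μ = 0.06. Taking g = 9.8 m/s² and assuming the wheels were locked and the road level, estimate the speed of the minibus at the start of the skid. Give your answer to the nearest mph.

Deceleration a = μg = 0.06 × 9.8 = 0.588 m/s².
v = √(2a·d) = √(2 × 0.588 × 355.7) = √418.303 = 20.4525 m/s.
= 20.4525 ÷ 0.44704 = 45.751 mph.

Initial speed ≈ 46 mph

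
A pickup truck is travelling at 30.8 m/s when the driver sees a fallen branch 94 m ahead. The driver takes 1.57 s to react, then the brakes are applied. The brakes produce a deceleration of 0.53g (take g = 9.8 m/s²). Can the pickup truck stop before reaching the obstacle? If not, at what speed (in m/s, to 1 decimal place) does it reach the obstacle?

No — it strikes the obstacle at 21.8 m/s

a = 0.53 × 9.8 = 5.194 m/s².
Reaction distance = 30.8000 × 1.57 = 48.356 m.
Braking distance needed to stop: v²/(2a) = 948.640 / 10.388 = 91.321 m, so total needed = 48.356 + 91.321 = 139.677 m > 94 m — it cannot stop.
Distance remaining when braking begins: 94 − 48.356 = 45.644 m.
v² = v₀² − 2a·d = 948.640 − 2 × 5.194 × 45.644 = 474.490 m²/s².
v = √474.490 = 21.783 m/s.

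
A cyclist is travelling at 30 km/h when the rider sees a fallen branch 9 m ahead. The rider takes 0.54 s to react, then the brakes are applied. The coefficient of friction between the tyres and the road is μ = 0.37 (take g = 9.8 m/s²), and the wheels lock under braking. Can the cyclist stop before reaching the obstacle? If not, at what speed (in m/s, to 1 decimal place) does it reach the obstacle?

30 km/h ÷ 3.6 = 8.3333 m/s.
a = μg = 0.37 × 9.8 = 3.626 m/s².
Reaction distance = 8.3333 × 0.54 = 4.500 m.
Braking distance needed to stop: v²/(2a) = 69.444 / 7.252 = 9.576 m, so total needed = 4.500 + 9.576 = 14.076 m > 9 m — it cannot stop.
Distance remaining when braking begins: 9 − 4.500 = 4.500 m.
v² = v₀² − 2a·d = 69.444 − 2 × 3.626 × 4.500 = 36.810 m²/s².
v = √36.810 = 6.067 m/s.

No — it strikes the obstacle at 6.1 m/s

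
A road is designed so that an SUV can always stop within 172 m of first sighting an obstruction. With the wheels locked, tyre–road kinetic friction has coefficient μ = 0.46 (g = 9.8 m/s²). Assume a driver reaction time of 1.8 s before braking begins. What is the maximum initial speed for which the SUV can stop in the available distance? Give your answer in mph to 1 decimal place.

a = μg = 0.46 × 9.8 = 4.508 m/s².
Stopping distance: v·t_r + v²/(2a) = 172 with t_r = 1.8 s and a = 4.508 m/s².
So v² + 16.229 v − 1550.75 = 0.
Positive root: v = −a·t_r + √((a·t_r)² + 2a·d) = −8.114 + √(65.837 + 1550.75) = 32.0928 m/s.
32.0928 m/s ÷ 0.44704 = 71.790 mph.

Maximum speed ≈ 71.8 mph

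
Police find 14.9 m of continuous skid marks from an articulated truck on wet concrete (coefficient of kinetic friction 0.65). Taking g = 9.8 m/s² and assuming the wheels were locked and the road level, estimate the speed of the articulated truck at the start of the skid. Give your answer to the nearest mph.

Initial speed ≈ 31 mph

Deceleration a = μg = 0.65 × 9.8 = 6.370 m/s².
v = √(2a·d) = √(2 × 6.370 × 14.9) = √189.826 = 13.7777 m/s.
= 13.7777 ÷ 0.44704 = 30.820 mph.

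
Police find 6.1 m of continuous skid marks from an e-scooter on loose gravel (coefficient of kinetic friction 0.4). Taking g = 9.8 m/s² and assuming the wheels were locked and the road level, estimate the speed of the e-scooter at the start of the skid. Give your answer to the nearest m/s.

Deceleration a = μg = 0.4 × 9.8 = 3.920 m/s².
v = √(2a·d) = √(2 × 3.920 × 6.1) = √47.824 = 6.9155 m/s.

Initial speed ≈ 7 m/s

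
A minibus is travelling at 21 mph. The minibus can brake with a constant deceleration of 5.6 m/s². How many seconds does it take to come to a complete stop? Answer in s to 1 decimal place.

21 mph × 0.44704 = 9.3878 m/s.
Braking time = v/a = 9.3878 / 5.600 = 1.676 s.

Braking time ≈ 1.7 s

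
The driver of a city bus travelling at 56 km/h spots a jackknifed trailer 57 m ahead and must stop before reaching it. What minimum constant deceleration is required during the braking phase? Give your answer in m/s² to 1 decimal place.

Required deceleration ≈ 2.1 m/s²

56 km/h ÷ 3.6 = 15.5556 m/s.
v² = 2a·d ⇒ a = v²/(2d) = 15.5556² / (2 × 57.000) = 241.977 / 114.000 = 2.1226 m/s².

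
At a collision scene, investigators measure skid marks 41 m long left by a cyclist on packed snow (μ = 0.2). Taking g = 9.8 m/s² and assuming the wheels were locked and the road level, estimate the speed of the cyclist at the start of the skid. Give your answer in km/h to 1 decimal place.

Initial speed ≈ 45.6 km/h

Deceleration a = μg = 0.2 × 9.8 = 1.960 m/s².
v = √(2a·d) = √(2 × 1.960 × 41) = √160.720 = 12.6775 m/s.
= 12.6775 × 3.6 = 45.639 km/h.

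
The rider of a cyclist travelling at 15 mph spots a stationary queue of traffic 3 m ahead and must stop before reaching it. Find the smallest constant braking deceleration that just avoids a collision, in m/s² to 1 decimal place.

Required deceleration ≈ 7.5 m/s²

15 mph × 0.44704 = 6.7056 m/s.
v² = 2a·d ⇒ a = v²/(2d) = 6.7056² / (2 × 3.000) = 44.965 / 6.000 = 7.4942 m/s².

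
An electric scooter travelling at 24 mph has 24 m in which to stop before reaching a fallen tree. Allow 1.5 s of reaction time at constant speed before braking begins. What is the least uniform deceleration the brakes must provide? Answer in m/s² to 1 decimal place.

Required deceleration ≈ 7.3 m/s²

24 mph × 0.44704 = 10.7290 m/s.
Distance covered during reaction = 10.7290 × 1.5 = 16.093 m.
Distance available for braking: 24 − 16.093 = 7.907 m.
v² = 2a·d ⇒ a = v²/(2d) = 10.7290² / (2 × 7.907) = 115.111 / 15.814 = 7.2791 m/s².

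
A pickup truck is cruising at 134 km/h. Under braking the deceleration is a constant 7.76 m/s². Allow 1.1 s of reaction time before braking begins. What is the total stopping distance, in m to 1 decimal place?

134 km/h ÷ 3.6 = 37.2222 m/s.
Reaction distance = v·t_r = 37.2222 × 1.1 = 40.944 m.
Braking distance = v²/(2a) = 37.2222² / (2 × 7.760) = 1385.492 / 15.520 = 89.271 m.
Total = 40.944 + 89.271 = 130.215 m.

Total stopping distance ≈ 130.2 m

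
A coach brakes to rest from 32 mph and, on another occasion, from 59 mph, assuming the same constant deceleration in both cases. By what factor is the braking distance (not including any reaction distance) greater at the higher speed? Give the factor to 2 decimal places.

Factor ≈ 3.40

Braking distance d = v²/(2a), so with a fixed, d ∝ v².
Factor = (59/32)² = 1.8438² = 3.3996.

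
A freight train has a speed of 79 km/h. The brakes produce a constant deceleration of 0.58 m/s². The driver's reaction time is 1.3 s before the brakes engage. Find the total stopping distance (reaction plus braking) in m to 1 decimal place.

79 km/h ÷ 3.6 = 21.9444 m/s.
Reaction distance = v·t_r = 21.9444 × 1.3 = 28.528 m.
Braking distance = v²/(2a) = 21.9444² / (2 × 0.580) = 481.557 / 1.160 = 415.135 m.
Total = 28.528 + 415.135 = 443.663 m.

Total stopping distance ≈ 443.7 m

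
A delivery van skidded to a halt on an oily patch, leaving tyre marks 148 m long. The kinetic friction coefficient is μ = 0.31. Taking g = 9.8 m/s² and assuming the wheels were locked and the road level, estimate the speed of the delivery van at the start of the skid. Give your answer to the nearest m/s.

Deceleration a = μg = 0.31 × 9.8 = 3.038 m/s².
v = √(2a·d) = √(2 × 3.038 × 148) = √899.248 = 29.9875 m/s.

Initial speed ≈ 30 m/s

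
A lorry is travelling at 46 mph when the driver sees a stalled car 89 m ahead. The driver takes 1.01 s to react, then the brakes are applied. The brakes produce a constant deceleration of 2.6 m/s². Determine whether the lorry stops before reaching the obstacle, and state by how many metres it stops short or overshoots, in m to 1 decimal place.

46 mph × 0.44704 = 20.5638 m/s.
Reaction distance = 20.5638 × 1.01 = 20.769 m.
Braking distance = v²/(2a) = 422.870 / 5.200 = 81.321 m.
Total stopping distance = 20.769 + 81.321 = 102.090 m, vs 89 m available — it cannot stop in time and overshoots by 102.090 − 89 = 13.090 m.

No — it overshoots by 13.1 m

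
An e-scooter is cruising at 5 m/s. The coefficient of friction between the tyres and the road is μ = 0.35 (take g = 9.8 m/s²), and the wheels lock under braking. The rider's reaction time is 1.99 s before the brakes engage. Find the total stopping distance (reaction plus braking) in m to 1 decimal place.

Total stopping distance ≈ 13.6 m

a = μg = 0.35 × 9.8 = 3.430 m/s².
Reaction distance = v·t_r = 5.0000 × 1.99 = 9.950 m.
Braking distance = v²/(2a) = 5.0000² / (2 × 3.430) = 25.000 / 6.860 = 3.644 m.
Total = 9.950 + 3.644 = 13.594 m.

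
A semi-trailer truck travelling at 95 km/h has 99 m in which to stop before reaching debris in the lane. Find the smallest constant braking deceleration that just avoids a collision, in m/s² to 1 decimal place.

Required deceleration ≈ 3.5 m/s²

95 km/h ÷ 3.6 = 26.3889 m/s.
v² = 2a·d ⇒ a = v²/(2d) = 26.3889² / (2 × 99.000) = 696.374 / 198.000 = 3.5170 m/s².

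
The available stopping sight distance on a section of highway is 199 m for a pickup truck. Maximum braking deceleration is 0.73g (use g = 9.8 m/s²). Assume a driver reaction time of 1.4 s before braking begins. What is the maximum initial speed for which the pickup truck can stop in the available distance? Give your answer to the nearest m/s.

a = 0.73 × 9.8 = 7.154 m/s².
Stopping distance: v·t_r + v²/(2a) = 199 with t_r = 1.4 s and a = 7.154 m/s².
So v² + 20.031 v − 2847.29 = 0.
Positive root: v = −a·t_r + √((a·t_r)² + 2a·d) = −10.016 + √(100.320 + 2847.29) = 44.2759 m/s.

Maximum speed ≈ 44 m/s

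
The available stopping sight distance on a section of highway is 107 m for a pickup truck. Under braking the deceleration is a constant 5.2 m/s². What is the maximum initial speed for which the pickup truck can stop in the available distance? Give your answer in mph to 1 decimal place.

v²/(2a) = d ⇒ v = √(2 × 5.200 × 107) = √1112.80 = 33.3587 m/s.
33.3587 m/s ÷ 0.44704 = 74.621 mph.

Maximum speed ≈ 74.6 mph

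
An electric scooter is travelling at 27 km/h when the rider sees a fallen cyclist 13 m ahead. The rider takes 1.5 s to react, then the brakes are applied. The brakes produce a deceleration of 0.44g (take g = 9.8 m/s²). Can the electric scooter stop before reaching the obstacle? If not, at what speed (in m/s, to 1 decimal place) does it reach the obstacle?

No — it strikes the obstacle at 6.4 m/s

27 km/h ÷ 3.6 = 7.5000 m/s.
a = 0.44 × 9.8 = 4.312 m/s².
Reaction distance = 7.5000 × 1.5 = 11.250 m.
Braking distance needed to stop: v²/(2a) = 56.250 / 8.624 = 6.522 m, so total needed = 11.250 + 6.522 = 17.772 m > 13 m — it cannot stop.
Distance remaining when braking begins: 13 − 11.250 = 1.750 m.
v² = v₀² − 2a·d = 56.250 − 2 × 4.312 × 1.750 = 41.158 m²/s².
v = √41.158 = 6.415 m/s.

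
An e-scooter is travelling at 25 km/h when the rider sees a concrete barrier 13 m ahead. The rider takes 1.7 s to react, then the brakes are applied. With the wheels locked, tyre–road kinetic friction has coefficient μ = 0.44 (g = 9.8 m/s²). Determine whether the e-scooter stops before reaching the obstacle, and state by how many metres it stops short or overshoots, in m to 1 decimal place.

25 km/h ÷ 3.6 = 6.9444 m/s.
a = μg = 0.44 × 9.8 = 4.312 m/s².
Reaction distance = 6.9444 × 1.7 = 11.805 m.
Braking distance = v²/(2a) = 48.225 / 8.624 = 5.592 m.
Total stopping distance = 11.805 + 5.592 = 17.397 m, vs 13 m available — it cannot stop in time and overshoots by 17.397 − 13 = 4.397 m.

No — it overshoots by 4.4 m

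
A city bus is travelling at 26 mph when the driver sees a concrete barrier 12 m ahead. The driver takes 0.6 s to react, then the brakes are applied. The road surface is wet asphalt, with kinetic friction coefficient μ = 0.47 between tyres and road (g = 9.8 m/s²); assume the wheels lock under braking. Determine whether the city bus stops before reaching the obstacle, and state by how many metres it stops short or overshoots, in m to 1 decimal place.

No — it overshoots by 9.6 m

26 mph × 0.44704 = 11.6230 m/s.
a = μg = 0.47 × 9.8 = 4.606 m/s².
Reaction distance = 11.6230 × 0.6 = 6.974 m.
Braking distance = v²/(2a) = 135.094 / 9.212 = 14.665 m.
Total stopping distance = 6.974 + 14.665 = 21.639 m, vs 12 m available — it cannot stop in time and overshoots by 21.639 − 12 = 9.639 m.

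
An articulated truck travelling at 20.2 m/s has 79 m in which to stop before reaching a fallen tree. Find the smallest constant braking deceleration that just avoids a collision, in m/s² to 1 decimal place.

Required deceleration ≈ 2.6 m/s²

v² = 2a·d ⇒ a = v²/(2d) = 20.2000² / (2 × 79.000) = 408.040 / 158.000 = 2.5825 m/s².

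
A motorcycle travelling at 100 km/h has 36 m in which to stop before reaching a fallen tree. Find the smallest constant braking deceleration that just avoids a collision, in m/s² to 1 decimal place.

100 km/h ÷ 3.6 = 27.7778 m/s.
v² = 2a·d ⇒ a = v²/(2d) = 27.7778² / (2 × 36.000) = 771.606 / 72.000 = 10.7167 m/s².

Required deceleration ≈ 10.7 m/s²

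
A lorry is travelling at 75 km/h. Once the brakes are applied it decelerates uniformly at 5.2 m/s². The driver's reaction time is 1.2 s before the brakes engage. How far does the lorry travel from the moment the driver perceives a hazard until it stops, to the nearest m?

75 km/h ÷ 3.6 = 20.8333 m/s.
Reaction distance = v·t_r = 20.8333 × 1.2 = 25.000 m.
Braking distance = v²/(2a) = 20.8333² / (2 × 5.200) = 434.026 / 10.400 = 41.733 m.
Total = 25.000 + 41.733 = 66.733 m.

Total stopping distance ≈ 67 m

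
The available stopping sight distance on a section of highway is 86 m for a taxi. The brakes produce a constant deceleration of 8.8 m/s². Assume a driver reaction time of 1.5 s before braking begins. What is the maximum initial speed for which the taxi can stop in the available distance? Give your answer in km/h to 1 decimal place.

Stopping distance: v·t_r + v²/(2a) = 86 with t_r = 1.5 s and a = 8.800 m/s².
So v² + 26.400 v − 1513.60 = 0.
Positive root: v = −a·t_r + √((a·t_r)² + 2a·d) = −13.200 + √(174.240 + 1513.60) = 27.8833 m/s.
27.8833 m/s × 3.6 = 100.380 km/h.

Maximum speed ≈ 100.4 km/h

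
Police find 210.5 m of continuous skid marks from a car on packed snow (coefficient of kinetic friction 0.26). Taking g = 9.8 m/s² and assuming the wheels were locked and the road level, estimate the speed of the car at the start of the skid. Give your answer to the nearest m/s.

Deceleration a = μg = 0.26 × 9.8 = 2.548 m/s².
v = √(2a·d) = √(2 × 2.548 × 210.5) = √1072.708 = 32.7522 m/s.

Initial speed ≈ 33 m/s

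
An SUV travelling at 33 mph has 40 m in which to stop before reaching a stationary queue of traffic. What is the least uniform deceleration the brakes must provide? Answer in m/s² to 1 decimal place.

Required deceleration ≈ 2.7 m/s²

33 mph × 0.44704 = 14.7523 m/s.
v² = 2a·d ⇒ a = v²/(2d) = 14.7523² / (2 × 40.000) = 217.630 / 80.000 = 2.7204 m/s².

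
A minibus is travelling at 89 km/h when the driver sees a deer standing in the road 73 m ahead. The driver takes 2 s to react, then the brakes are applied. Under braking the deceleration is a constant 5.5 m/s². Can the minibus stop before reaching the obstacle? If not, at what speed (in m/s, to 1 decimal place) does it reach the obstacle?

89 km/h ÷ 3.6 = 24.7222 m/s.
Reaction distance = 24.7222 × 2 = 49.444 m.
Braking distance needed to stop: v²/(2a) = 611.187 / 11.000 = 55.562 m, so total needed = 49.444 + 55.562 = 105.006 m > 73 m — it cannot stop.
Distance remaining when braking begins: 73 − 49.444 = 23.556 m.
v² = v₀² − 2a·d = 611.187 − 2 × 5.500 × 23.556 = 352.071 m²/s².
v = √352.071 = 18.764 m/s.

No — it strikes the obstacle at 18.8 m/s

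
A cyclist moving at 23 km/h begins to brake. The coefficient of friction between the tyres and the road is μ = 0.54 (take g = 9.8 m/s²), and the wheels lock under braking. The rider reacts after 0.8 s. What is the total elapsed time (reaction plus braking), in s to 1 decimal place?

23 km/h ÷ 3.6 = 6.3889 m/s.
a = μg = 0.54 × 9.8 = 5.292 m/s².
Braking time = v/a = 6.3889 / 5.292 = 1.207 s.
Total = 0.8 + 1.207 = 2.007 s.

Total time ≈ 2.0 s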